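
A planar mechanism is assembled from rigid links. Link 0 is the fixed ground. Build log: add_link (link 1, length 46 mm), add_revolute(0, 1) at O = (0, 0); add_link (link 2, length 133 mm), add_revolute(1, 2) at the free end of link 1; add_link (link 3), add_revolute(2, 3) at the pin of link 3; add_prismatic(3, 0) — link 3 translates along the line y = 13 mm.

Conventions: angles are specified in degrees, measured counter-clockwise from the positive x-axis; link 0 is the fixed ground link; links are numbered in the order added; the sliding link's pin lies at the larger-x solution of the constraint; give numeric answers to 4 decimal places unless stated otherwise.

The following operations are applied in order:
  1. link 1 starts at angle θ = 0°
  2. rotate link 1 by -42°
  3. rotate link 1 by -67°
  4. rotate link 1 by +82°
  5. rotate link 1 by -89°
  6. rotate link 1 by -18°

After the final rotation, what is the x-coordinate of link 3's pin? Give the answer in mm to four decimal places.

geometry: r = 46 mm, L = 133 mm, e = 13 mm; θ starts at 0°
rotate link 1 by -42°: θ ← 0° -42° = -42°
rotate link 1 by -67°: θ ← -42° -67° = -109°
rotate link 1 by +82°: θ ← -109° +82° = -27°
rotate link 1 by -89°: θ ← -27° -89° = -116°
rotate link 1 by -18°: θ ← -116° -18° = -134°
crank pin P = (r cos θ, r sin θ) = (-31.954285, -33.089631)
h = r sin θ − e = -33.089631 − 13 = -46.089631
x = r cos θ + √(L² − h²) = -31.954285 + 124.758751 = 92.804466

92.8045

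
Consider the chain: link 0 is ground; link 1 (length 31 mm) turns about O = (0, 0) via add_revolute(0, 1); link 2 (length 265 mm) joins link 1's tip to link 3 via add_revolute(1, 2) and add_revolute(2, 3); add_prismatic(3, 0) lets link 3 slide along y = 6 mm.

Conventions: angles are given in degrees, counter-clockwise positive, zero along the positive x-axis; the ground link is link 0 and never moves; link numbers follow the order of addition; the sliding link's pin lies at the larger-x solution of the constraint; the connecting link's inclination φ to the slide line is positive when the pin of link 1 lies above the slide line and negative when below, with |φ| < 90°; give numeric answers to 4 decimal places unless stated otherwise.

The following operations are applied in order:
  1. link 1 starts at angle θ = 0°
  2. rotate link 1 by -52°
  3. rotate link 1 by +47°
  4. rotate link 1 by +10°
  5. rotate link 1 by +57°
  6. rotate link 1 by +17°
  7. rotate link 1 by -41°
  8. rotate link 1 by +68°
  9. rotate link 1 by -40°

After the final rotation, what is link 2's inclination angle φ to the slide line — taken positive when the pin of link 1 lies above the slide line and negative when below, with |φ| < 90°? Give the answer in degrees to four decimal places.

geometry: r = 31 mm, L = 265 mm, e = 6 mm; θ starts at 0°
rotate link 1 by -52°: θ ← 0° -52° = -52°
rotate link 1 by +47°: θ ← -52° +47° = -5°
rotate link 1 by +10°: θ ← -5° +10° = 5°
rotate link 1 by +57°: θ ← 5° +57° = 62°
rotate link 1 by +17°: θ ← 62° +17° = 79°
rotate link 1 by -41°: θ ← 79° -41° = 38°
rotate link 1 by +68°: θ ← 38° +68° = 106°
rotate link 1 by -40°: θ ← 106° -40° = 66°
h = r sin θ − e = 28.319909 − 6 = 22.319909
sin φ = h / L = 22.319909 / 265 = 0.08422607
φ = arcsin(0.08422607) = 4.831522°

4.8315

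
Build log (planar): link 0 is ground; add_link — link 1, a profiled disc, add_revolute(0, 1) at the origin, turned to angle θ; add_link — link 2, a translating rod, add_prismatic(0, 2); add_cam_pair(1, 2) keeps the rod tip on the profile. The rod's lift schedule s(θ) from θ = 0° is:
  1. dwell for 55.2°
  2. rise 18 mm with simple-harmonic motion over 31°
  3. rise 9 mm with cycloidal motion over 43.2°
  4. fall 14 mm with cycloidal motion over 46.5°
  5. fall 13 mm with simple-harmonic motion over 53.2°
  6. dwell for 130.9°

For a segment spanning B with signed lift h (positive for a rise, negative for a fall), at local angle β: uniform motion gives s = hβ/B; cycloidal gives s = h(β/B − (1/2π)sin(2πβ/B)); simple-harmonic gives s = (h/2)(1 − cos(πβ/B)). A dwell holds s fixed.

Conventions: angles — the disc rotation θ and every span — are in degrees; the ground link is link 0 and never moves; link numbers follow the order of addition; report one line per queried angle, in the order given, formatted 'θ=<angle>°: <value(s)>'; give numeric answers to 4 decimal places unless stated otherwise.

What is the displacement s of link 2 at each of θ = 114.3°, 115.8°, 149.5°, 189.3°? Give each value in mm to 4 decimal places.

seg 1 [0°–55.2°] dwell: s stays 0.0000
seg 2 [55.2°–86.2°] simple-harmonic, h=18: full span → s += 18 → s = 18.0000
seg 3 [86.2°–129.4°] cycloidal, h=9: θ=114.3° here. β=28.1, B=43.2. 9·(0.6505 − sin(2π·0.6505)/(2π)) = 7.0154 → s = 25.0154
seg 3 [86.2°–129.4°] cycloidal, h=9: θ=115.8° here. β=29.6, B=43.2. 9·(0.6852 − sin(2π·0.6852)/(2π)) = 7.4819 → s = 25.4819
seg 3 [86.2°–129.4°] cycloidal, h=9: full span → s += 9 → s = 27.0000
seg 4 [129.4°–175.9°] cycloidal, h=-14: θ=149.5° here. β=20.1, B=46.5. -14·(0.4323 − sin(2π·0.4323)/(2π)) = -5.1316 → s = 21.8684
seg 4 [129.4°–175.9°] cycloidal, h=-14: full span → s += -14 → s = 13.0000
seg 5 [175.9°–229.1°] simple-harmonic, h=-13: θ=189.3° here. β=13.4, B=53.2. -13/2·(1 − cos(π·0.2519)) = -1.9310 → s = 11.0690

θ=114.3°: 25.0154
θ=115.8°: 25.4819
θ=149.5°: 21.8684
θ=189.3°: 11.0690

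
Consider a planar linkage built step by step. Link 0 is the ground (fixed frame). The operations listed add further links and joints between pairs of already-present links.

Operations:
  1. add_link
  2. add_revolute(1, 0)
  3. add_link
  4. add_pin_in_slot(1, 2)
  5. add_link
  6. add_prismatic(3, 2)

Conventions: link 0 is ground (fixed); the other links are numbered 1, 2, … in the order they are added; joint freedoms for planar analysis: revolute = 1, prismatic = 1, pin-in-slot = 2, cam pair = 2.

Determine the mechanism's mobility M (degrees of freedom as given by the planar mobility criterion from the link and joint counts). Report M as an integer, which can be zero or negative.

link 0 = ground. State L|J1|J2 = 1|0|0
+link1  2|0|0
R(1,0) f=1→J1  2|1|0
+link2  3|1|0
PS(1,2) f=2→J2  3|1|1
+link3  4|1|1
P(3,2) f=1→J1  4|2|1
M = 3(4−1)−2·2−1 = 9−4−1 = 4

M = 4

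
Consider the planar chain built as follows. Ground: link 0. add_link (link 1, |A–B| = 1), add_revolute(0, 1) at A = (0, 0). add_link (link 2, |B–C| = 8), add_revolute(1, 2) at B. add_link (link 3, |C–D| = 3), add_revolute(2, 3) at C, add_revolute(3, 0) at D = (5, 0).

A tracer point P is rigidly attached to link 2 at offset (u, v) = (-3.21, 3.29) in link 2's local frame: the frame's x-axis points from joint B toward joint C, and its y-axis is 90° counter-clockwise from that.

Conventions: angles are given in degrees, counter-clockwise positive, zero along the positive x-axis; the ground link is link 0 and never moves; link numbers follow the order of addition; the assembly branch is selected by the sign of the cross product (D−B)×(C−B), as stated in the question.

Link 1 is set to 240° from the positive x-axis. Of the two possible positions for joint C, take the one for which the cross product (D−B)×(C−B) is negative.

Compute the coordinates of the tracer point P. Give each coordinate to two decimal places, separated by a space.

A=(0,0), D=(5.00,0)
B = A + 1.00·(cos240°, sin240°) = (-0.5000, -0.8660)
|BD| = 5.5678
circle(B,8.00) ∩ circle(D,3.00): a=7.7230, h=2.0868
  candidates: C₊=(6.8044,2.3967) cross=11.619; C₋=(7.4536,-1.7262) cross=-11.619
  branch - wants cross < 0 → take C=(7.4536,-1.7262) (cross=-11.619)
ex = (C−B)/|BC| = (0.9942,-0.1075); ey = (0.1075,0.9942)
P = B + -3.21·ex + 3.29·ey = (-3.3376,2.7500)

-3.34 2.75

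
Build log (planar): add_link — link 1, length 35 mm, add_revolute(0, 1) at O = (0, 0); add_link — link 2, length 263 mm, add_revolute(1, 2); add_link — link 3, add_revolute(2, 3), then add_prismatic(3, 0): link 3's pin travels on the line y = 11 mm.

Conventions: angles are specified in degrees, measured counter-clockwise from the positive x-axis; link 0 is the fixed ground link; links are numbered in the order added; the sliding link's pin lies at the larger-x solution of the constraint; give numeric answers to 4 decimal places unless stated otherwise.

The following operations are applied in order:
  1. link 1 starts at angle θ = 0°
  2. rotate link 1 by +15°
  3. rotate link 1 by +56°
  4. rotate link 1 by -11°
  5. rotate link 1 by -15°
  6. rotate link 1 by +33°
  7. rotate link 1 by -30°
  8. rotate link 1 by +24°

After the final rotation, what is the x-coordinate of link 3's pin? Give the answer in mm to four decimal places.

geometry: r = 35 mm, L = 263 mm, e = 11 mm; θ starts at 0°
rotate link 1 by +15°: θ ← 0° +15° = 15°
rotate link 1 by +56°: θ ← 15° +56° = 71°
rotate link 1 by -11°: θ ← 71° -11° = 60°
rotate link 1 by -15°: θ ← 60° -15° = 45°
rotate link 1 by +33°: θ ← 45° +33° = 78°
rotate link 1 by -30°: θ ← 78° -30° = 48°
rotate link 1 by +24°: θ ← 48° +24° = 72°
crank pin P = (r cos θ, r sin θ) = (10.815595, 33.286978)
h = r sin θ − e = 33.286978 − 11 = 22.286978
x = r cos θ + √(L² − h²) = 10.815595 + 262.053984 = 272.869579

272.8696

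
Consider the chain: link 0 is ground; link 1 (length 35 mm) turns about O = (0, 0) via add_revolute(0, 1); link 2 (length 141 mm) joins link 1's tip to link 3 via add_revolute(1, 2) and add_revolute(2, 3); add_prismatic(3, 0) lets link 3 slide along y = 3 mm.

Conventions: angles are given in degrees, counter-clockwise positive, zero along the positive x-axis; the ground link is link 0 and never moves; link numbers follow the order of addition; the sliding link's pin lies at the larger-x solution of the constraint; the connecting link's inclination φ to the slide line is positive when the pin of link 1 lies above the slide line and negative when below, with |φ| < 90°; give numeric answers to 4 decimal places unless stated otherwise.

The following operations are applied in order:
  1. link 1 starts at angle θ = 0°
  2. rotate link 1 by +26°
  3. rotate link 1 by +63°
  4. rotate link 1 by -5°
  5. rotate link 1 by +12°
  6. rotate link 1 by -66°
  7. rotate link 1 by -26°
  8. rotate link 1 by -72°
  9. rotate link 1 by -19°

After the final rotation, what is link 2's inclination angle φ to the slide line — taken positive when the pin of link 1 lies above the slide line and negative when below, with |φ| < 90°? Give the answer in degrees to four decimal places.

geometry: r = 35 mm, L = 141 mm, e = 3 mm; θ starts at 0°
rotate link 1 by +26°: θ ← 0° +26° = 26°
rotate link 1 by +63°: θ ← 26° +63° = 89°
rotate link 1 by -5°: θ ← 89° -5° = 84°
rotate link 1 by +12°: θ ← 84° +12° = 96°
rotate link 1 by -66°: θ ← 96° -66° = 30°
rotate link 1 by -26°: θ ← 30° -26° = 4°
rotate link 1 by -72°: θ ← 4° -72° = -68°
rotate link 1 by -19°: θ ← -68° -19° = -87°
h = r sin θ − e = -34.952034 − 3 = -37.952034
sin φ = h / L = -37.952034 / 141 = -0.26916336
φ = arcsin(-0.26916336) = -15.614488°

-15.6145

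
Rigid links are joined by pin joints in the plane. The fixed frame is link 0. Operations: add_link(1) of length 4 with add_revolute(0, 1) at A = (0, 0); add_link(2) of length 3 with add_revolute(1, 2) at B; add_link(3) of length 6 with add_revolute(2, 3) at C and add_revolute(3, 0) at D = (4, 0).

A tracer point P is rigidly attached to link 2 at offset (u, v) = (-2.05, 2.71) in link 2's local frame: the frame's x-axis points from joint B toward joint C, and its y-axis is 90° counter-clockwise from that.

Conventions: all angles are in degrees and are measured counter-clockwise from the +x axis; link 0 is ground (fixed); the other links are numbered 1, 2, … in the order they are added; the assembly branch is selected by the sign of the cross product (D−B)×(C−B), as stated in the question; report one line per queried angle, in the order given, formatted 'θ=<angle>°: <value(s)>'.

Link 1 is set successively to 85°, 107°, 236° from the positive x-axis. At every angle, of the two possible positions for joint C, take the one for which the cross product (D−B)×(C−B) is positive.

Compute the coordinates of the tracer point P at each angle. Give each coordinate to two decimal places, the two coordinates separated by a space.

A=(0,0), D=(4.00,0)
θ=85°: B = A + 4.00·(cos85°, sin85°) = (0.3486, 3.9848)
θ=85°: |BD| = 5.4047
θ=85°: circle(B,3.00) ∩ circle(D,6.00): a=0.2045, h=2.9930
θ=85°:   candidates: C₊=(2.6935,5.8560) cross=16.176; C₋=(-1.7199,1.8119) cross=-16.176
θ=85°:   branch + wants cross > 0 → take C=(2.6935,5.8560) (cross=16.176)
θ=85°: ex = (C−B)/|BC| = (0.7816,0.6237); ey = (-0.6237,0.7816)
θ=85°: P = B + -2.05·ex + 2.71·ey = (-2.9441,4.8243)
θ=107°: B = A + 4.00·(cos107°, sin107°) = (-1.1695, 3.8252)
θ=107°: |BD| = 6.4309
θ=107°: circle(B,3.00) ∩ circle(D,6.00): a=1.1162, h=2.7846
θ=107°:   candidates: C₊=(1.3841,5.3997) cross=17.908; C₋=(-1.9286,0.9229) cross=-17.908
θ=107°:   branch + wants cross > 0 → take C=(1.3841,5.3997) (cross=17.908)
θ=107°: ex = (C−B)/|BC| = (0.8512,0.5248); ey = (-0.5248,0.8512)
θ=107°: P = B + -2.05·ex + 2.71·ey = (-4.3368,5.0561)
θ=236°: B = A + 4.00·(cos236°, sin236°) = (-2.2368, -3.3162)
θ=236°: |BD| = 7.0636
θ=236°: circle(B,3.00) ∩ circle(D,6.00): a=1.6206, h=2.5246
θ=236°:   candidates: C₊=(-1.9911,-0.3262) cross=17.833; C₋=(0.3794,-4.7844) cross=-17.833
θ=236°:   branch + wants cross > 0 → take C=(-1.9911,-0.3262) (cross=17.833)
θ=236°: ex = (C−B)/|BC| = (0.0819,0.9966); ey = (-0.9966,0.0819)
θ=236°: P = B + -2.05·ex + 2.71·ey = (-5.1055,-5.1374)

θ=85°: -2.94 4.82
θ=107°: -4.34 5.06
θ=236°: -5.11 -5.14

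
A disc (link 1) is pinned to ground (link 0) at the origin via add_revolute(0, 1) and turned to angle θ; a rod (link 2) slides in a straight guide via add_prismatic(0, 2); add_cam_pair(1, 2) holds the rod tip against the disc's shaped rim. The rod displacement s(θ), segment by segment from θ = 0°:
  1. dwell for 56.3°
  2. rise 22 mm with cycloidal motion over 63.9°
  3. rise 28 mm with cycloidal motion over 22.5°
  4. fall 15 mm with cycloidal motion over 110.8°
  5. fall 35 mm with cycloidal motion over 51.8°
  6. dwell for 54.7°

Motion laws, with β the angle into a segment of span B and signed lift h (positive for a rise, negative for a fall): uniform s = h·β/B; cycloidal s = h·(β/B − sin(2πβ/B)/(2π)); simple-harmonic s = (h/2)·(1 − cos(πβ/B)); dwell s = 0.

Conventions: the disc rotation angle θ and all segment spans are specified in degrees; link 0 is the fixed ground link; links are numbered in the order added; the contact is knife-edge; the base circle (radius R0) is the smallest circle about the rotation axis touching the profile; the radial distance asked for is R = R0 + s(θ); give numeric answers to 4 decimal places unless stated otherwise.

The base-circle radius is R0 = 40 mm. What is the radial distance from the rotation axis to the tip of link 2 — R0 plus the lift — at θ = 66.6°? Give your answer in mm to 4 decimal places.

segment 1 (0° to 56.3°, dwell): s unchanged at 0.0000
θ = 66.6° falls in segment 2 (56.3° to 120.2°, cycloidal, h = 22): β = 66.6 − 56.3 = 10.3°, B = 63.9°; Δs = 22·(0.1612 − sin(2π·0.1612)/(2π)) = 0.5759; s = 0.0000 + 0.5759 = 0.5759
R = R0 + s = 40 + 0.5759 = 40.5759

40.5759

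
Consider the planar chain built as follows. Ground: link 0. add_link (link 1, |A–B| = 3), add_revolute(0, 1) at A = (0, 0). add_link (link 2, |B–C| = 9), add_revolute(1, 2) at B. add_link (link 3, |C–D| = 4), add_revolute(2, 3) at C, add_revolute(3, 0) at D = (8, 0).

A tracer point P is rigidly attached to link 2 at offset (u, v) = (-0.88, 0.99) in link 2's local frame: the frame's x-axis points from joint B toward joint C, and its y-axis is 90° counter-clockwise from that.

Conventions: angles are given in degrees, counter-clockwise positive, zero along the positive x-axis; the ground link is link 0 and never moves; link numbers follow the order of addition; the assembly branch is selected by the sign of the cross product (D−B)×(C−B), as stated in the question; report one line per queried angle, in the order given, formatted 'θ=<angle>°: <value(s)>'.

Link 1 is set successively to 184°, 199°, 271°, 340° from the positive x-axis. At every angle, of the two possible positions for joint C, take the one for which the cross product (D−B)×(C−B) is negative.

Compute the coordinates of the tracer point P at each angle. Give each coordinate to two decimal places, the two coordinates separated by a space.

A=(0,0), D=(8.00,0)
θ=184°: B = A + 3.00·(cos184°, sin184°) = (-2.9927, -0.2093)
θ=184°: |BD| = 10.9947
θ=184°: circle(B,9.00) ∩ circle(D,4.00): a=8.4533, h=3.0889
θ=184°:   candidates: C₊=(5.4003,3.0400) cross=33.962; C₋=(5.5179,-3.1367) cross=-33.962
θ=184°:   branch - wants cross < 0 → take C=(5.5179,-3.1367) (cross=-33.962)
θ=184°: ex = (C−B)/|BC| = (0.9456,-0.3253); ey = (0.3253,0.9456)
θ=184°: P = B + -0.88·ex + 0.99·ey = (-3.5028,1.0131)
θ=199°: B = A + 3.00·(cos199°, sin199°) = (-2.8366, -0.9767)
θ=199°: |BD| = 10.8805
θ=199°: circle(B,9.00) ∩ circle(D,4.00): a=8.4272, h=3.1594
θ=199°:   candidates: C₊=(5.2731,2.9264) cross=34.375; C₋=(5.8403,-3.3668) cross=-34.375
θ=199°:   branch - wants cross < 0 → take C=(5.8403,-3.3668) (cross=-34.375)
θ=199°: ex = (C−B)/|BC| = (0.9641,-0.2656); ey = (0.2656,0.9641)
θ=199°: P = B + -0.88·ex + 0.99·ey = (-3.4220,0.2114)
θ=271°: B = A + 3.00·(cos271°, sin271°) = (0.0524, -2.9995)
θ=271°: |BD| = 8.4948
θ=271°: circle(B,9.00) ∩ circle(D,4.00): a=8.0733, h=3.9777
θ=271°:   candidates: C₊=(6.2010,3.5726) cross=33.790; C₋=(9.0101,-3.8704) cross=-33.790
θ=271°:   branch - wants cross < 0 → take C=(9.0101,-3.8704) (cross=-33.790)
θ=271°: ex = (C−B)/|BC| = (0.9953,-0.0968); ey = (0.0968,0.9953)
θ=271°: P = B + -0.88·ex + 0.99·ey = (-0.7277,-1.9290)
θ=340°: B = A + 3.00·(cos340°, sin340°) = (2.8191, -1.0261)
θ=340°: |BD| = 5.2815
θ=340°: circle(B,9.00) ∩ circle(D,4.00): a=8.7943, h=1.9133
θ=340°:   candidates: C₊=(11.0741,2.5593) cross=10.105; C₋=(11.8175,-1.1944) cross=-10.105
θ=340°:   branch - wants cross < 0 → take C=(11.8175,-1.1944) (cross=-10.105)
θ=340°: ex = (C−B)/|BC| = (0.9998,-0.0187); ey = (0.0187,0.9998)
θ=340°: P = B + -0.88·ex + 0.99·ey = (1.9578,-0.0198)

θ=184°: -3.50 1.01
θ=199°: -3.42 0.21
θ=271°: -0.73 -1.93
θ=340°: 1.96 -0.02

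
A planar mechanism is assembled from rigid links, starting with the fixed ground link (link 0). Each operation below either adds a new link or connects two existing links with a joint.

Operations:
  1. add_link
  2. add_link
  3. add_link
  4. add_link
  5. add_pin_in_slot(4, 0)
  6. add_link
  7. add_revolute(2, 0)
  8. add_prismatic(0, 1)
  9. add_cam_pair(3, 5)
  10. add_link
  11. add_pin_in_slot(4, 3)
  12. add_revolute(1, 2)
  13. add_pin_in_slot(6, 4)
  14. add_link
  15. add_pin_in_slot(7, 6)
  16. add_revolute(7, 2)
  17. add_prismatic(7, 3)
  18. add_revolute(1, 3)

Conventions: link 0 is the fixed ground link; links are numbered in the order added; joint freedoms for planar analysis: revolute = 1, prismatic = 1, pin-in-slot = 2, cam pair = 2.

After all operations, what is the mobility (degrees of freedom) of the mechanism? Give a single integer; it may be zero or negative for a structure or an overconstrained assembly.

(L,J1,J2)=(1,0,0); link0 fixed
link1: (2,0,0)
link2: (3,0,0)
link3: (4,0,0)
link4: (5,0,0)
PS 4-0 [J2]: (5,0,1)
link5: (6,0,1)
R 2-0 [J1]: (6,1,1)
P 0-1 [J1]: (6,2,1)
C 3-5 [J2]: (6,2,2)
link6: (7,2,2)
PS 4-3 [J2]: (7,2,3)
R 1-2 [J1]: (7,3,3)
PS 6-4 [J2]: (7,3,4)
link7: (8,3,4)
PS 7-6 [J2]: (8,3,5)
R 7-2 [J1]: (8,4,5)
P 7-3 [J1]: (8,5,5)
R 1-3 [J1]: (8,6,5)
Grübler: 3·7 − 2·6 − 5 = 4

M = 4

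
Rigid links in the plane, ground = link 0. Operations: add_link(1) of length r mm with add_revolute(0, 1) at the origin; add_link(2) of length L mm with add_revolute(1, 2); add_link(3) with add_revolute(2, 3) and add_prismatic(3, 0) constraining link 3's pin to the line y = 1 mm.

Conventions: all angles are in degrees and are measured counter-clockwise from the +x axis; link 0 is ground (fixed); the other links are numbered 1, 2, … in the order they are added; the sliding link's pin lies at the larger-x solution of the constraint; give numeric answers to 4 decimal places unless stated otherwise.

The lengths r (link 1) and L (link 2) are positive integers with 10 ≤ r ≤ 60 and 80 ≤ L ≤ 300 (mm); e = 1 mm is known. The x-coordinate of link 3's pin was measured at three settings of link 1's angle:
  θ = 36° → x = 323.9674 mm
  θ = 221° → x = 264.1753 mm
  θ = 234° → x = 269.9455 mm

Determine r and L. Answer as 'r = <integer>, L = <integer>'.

constraint per measurement: (x − r cos θ)² + (r sin θ − e)² = L²
subtracting the θ₁ and θ₂ equations cancels the r² and L² terms:
r = (x₁² − x₂²) / (2[(x₁cos θ₁ + e sin θ₁) − (x₂cos θ₂ + e sin θ₂)]) = 38.0000 → r = 38
L² = (x₁ − r cos θ₁)² + (r sin θ₁ − e)² = 86435.9745 → L = 294.0000 → L = 294
check at θ₃=234°: x = 269.9455 (printed 269.9455) ✓

r = 38, L = 294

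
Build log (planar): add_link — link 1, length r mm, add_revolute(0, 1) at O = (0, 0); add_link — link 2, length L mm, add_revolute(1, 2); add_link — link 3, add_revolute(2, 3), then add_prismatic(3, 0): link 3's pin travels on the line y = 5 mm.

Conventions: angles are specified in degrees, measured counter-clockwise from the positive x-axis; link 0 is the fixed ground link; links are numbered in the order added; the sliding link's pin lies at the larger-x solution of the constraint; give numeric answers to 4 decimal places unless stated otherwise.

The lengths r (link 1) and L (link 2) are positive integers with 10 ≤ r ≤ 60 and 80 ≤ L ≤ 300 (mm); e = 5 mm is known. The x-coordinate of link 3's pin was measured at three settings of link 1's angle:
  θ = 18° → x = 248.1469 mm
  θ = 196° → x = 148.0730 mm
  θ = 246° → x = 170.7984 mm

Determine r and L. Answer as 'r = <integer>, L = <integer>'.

constraint per measurement: (x − r cos θ)² + (r sin θ − e)² = L²
subtracting the θ₁ and θ₂ equations cancels the r² and L² terms:
r = (x₁² − x₂²) / (2[(x₁cos θ₁ + e sin θ₁) − (x₂cos θ₂ + e sin θ₂)]) = 52.0000 → r = 52
L² = (x₁ − r cos θ₁)² + (r sin θ₁ − e)² = 39601.0156 → L = 199.0000 → L = 199
check at θ₃=246°: x = 170.7984 (printed 170.7984) ✓

r = 52, L = 199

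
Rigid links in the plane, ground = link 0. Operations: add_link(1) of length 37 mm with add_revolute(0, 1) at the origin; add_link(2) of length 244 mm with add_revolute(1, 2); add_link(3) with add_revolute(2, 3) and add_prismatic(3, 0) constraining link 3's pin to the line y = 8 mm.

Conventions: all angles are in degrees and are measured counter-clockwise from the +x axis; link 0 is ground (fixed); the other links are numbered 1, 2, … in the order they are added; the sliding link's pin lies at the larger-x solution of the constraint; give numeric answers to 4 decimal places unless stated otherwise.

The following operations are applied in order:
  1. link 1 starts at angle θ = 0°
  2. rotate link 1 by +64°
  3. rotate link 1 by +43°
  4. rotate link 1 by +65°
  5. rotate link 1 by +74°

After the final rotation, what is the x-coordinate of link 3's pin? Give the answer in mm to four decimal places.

geometry: r = 37 mm, L = 244 mm, e = 8 mm; θ starts at 0°
rotate link 1 by +64°: θ ← 0° +64° = 64°
rotate link 1 by +43°: θ ← 64° +43° = 107°
rotate link 1 by +65°: θ ← 107° +65° = 172°
rotate link 1 by +74°: θ ← 172° +74° = 246°
crank pin P = (r cos θ, r sin θ) = (-15.049256, -33.801182)
h = r sin θ − e = -33.801182 − 8 = -41.801182
x = r cos θ + √(L² − h²) = -15.049256 + 240.392723 = 225.343467

225.3435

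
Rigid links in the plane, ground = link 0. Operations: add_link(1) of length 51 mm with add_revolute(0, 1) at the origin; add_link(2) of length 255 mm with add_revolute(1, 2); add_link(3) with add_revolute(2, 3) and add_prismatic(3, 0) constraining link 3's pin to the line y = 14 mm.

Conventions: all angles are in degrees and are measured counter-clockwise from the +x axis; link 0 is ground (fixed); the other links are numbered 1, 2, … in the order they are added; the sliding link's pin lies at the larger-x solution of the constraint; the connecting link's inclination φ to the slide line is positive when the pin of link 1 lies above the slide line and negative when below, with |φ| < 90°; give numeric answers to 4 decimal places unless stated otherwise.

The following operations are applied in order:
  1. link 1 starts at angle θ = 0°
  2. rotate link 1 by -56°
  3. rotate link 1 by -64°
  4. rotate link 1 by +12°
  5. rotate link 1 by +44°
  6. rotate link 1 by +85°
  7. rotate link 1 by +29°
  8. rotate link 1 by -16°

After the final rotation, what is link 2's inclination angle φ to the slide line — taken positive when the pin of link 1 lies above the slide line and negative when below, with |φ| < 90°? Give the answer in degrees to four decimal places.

geometry: r = 51 mm, L = 255 mm, e = 14 mm; θ starts at 0°
rotate link 1 by -56°: θ ← 0° -56° = -56°
rotate link 1 by -64°: θ ← -56° -64° = -120°
rotate link 1 by +12°: θ ← -120° +12° = -108°
rotate link 1 by +44°: θ ← -108° +44° = -64°
rotate link 1 by +85°: θ ← -64° +85° = 21°
rotate link 1 by +29°: θ ← 21° +29° = 50°
rotate link 1 by -16°: θ ← 50° -16° = 34°
h = r sin θ − e = 28.518838 − 14 = 14.518838
sin φ = h / L = 14.518838 / 255 = 0.05693662
φ = arcsin(0.05693662) = 3.263993°

3.2640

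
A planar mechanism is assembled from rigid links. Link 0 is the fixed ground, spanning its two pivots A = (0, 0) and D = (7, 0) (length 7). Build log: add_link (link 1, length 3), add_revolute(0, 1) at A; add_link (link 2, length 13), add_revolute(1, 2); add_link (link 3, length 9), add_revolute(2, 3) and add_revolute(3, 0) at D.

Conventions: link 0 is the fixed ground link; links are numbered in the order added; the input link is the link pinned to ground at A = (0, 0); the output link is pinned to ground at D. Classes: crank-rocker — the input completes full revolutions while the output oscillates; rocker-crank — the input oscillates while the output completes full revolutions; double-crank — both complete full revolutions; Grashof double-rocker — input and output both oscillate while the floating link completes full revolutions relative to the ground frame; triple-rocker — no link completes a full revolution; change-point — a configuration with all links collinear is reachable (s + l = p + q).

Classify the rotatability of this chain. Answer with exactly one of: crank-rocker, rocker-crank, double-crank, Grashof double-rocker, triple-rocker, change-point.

lengths: ground=7, input=3, coupler=13, output=9
sorted: s=3 (shortest), l=13 (longest), p+q=16
s + l = 16 vs p + q = 16
s + l = p + q → change-point (collinear configuration reachable)

change-point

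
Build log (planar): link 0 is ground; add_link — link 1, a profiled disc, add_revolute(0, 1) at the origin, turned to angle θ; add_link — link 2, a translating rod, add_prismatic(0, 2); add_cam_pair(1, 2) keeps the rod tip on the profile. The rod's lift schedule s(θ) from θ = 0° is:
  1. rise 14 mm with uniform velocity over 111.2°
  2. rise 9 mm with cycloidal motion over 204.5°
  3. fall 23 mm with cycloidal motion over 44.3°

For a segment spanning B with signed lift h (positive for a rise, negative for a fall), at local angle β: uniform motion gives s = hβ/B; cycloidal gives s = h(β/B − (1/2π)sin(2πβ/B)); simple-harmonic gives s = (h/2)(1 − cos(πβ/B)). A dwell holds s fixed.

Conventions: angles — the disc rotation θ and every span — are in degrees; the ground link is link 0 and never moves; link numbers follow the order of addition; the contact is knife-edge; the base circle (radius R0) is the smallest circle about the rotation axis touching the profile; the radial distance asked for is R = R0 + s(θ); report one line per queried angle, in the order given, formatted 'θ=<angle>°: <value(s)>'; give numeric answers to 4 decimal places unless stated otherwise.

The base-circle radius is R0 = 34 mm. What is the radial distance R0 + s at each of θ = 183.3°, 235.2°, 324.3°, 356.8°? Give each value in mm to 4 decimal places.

seg 1 [0°–111.2°] uniform, h=14: full span → s += 14 → s = 14.0000
seg 2 [111.2°–315.7°] cycloidal, h=9: θ=183.3° here. β=72.1, B=204.5. 9·(0.3526 − sin(2π·0.3526)/(2π)) = 2.0280 → s = 16.0280
seg 2 [111.2°–315.7°] cycloidal, h=9: θ=235.2° here. β=124, B=204.5. 9·(0.6064 − sin(2π·0.6064)/(2π)) = 6.3448 → s = 20.3448
seg 2 [111.2°–315.7°] cycloidal, h=9: full span → s += 9 → s = 23.0000
seg 3 [315.7°–360°] cycloidal, h=-23: θ=324.3° here. β=8.6, B=44.3. -23·(0.1941 − sin(2π·0.1941)/(2π)) = -1.0277 → s = 21.9723
seg 3 [315.7°–360°] cycloidal, h=-23: θ=356.8° here. β=41.1, B=44.3. -23·(0.9278 − sin(2π·0.9278)/(2π)) = -22.9435 → s = 0.0565
θ=183.3°: R = R0 + s = 34 + 16.0280 = 50.0280
θ=235.2°: R = R0 + s = 34 + 20.3448 = 54.3448
θ=324.3°: R = R0 + s = 34 + 21.9723 = 55.9723
θ=356.8°: R = R0 + s = 34 + 0.0565 = 34.0565

θ=183.3°: 50.0280
θ=235.2°: 54.3448
θ=324.3°: 55.9723
θ=356.8°: 34.0565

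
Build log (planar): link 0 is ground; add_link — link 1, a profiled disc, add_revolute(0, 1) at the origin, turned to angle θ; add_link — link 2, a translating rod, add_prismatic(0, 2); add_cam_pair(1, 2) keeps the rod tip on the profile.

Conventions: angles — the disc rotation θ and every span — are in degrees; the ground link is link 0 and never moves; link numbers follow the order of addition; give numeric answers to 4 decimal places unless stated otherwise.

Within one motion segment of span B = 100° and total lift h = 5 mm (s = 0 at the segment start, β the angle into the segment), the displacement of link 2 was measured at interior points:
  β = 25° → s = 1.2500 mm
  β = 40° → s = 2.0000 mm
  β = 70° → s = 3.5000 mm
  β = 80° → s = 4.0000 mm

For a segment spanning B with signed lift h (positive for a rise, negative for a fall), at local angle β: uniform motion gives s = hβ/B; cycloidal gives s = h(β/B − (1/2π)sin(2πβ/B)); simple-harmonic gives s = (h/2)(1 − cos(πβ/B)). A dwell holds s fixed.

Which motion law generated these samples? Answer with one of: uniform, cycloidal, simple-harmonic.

candidates at β/B = r: uniform s = h·r (linear in β); cycloidal s = h·(r − sin(2πr)/(2π)); simple-harmonic s = (h/2)(1 − cos(πr))
β=25°: printed 1.2500 | uniform 1.2500, cycloidal 0.4542, simple-harmonic 0.7322
β=40°: printed 2.0000 | uniform 2.0000, cycloidal 1.5323, simple-harmonic 1.7275
β=70°: printed 3.5000 | uniform 3.5000, cycloidal 4.2568, simple-harmonic 3.9695
β=80°: printed 4.0000 | uniform 4.0000, cycloidal 4.7568, simple-harmonic 4.5225
only one law matches every sample → uniform

uniform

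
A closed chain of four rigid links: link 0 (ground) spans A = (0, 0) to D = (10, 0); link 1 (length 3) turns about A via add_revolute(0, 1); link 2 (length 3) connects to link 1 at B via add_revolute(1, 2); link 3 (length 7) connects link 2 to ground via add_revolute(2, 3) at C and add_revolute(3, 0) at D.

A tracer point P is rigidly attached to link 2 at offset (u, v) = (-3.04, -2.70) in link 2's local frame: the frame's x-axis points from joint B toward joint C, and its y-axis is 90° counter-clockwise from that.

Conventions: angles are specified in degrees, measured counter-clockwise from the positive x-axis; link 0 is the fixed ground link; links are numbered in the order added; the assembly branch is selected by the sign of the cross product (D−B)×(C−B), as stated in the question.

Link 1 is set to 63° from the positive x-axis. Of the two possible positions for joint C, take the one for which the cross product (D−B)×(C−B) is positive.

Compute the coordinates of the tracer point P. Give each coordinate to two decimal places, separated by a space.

A=(0,0), D=(10.00,0)
B = A + 3.00·(cos63°, sin63°) = (1.3620, 2.6730)
|BD| = 9.0422
circle(B,3.00) ∩ circle(D,7.00): a=2.3092, h=1.9151
  candidates: C₊=(4.1341,3.8199) cross=17.316; C₋=(3.0018,0.1609) cross=-17.316
  branch + wants cross > 0 → take C=(4.1341,3.8199) (cross=17.316)
ex = (C−B)/|BC| = (0.9240,0.3823); ey = (-0.3823,0.9240)
P = B + -3.04·ex + -2.70·ey = (-0.4150,-0.9840)

-0.41 -0.98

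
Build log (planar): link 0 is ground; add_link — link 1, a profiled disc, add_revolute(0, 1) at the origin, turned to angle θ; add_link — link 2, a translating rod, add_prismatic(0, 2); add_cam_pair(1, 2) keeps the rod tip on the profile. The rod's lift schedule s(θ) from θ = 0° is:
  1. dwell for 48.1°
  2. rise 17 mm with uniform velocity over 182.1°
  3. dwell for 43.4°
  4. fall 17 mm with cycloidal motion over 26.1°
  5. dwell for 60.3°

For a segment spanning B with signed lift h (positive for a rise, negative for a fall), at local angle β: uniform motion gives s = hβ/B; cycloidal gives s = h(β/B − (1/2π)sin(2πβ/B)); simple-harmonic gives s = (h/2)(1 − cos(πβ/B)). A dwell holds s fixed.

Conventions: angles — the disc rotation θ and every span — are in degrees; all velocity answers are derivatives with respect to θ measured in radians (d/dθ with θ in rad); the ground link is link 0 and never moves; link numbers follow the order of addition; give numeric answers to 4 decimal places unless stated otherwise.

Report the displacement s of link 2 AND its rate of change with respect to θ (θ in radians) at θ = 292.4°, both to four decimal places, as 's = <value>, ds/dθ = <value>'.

seg 1 [0°–48.1°] dwell: s stays 0.0000
seg 2 [48.1°–230.2°] uniform, h=17: full span → s += 17 → s = 17.0000
seg 3 [230.2°–273.6°] dwell: s stays 17.0000
seg 4 [273.6°–299.7°] cycloidal, h=-17: θ=292.4° here. β=18.8, B=26.1. -17·(0.7203 − sin(2π·0.7203)/(2π)) = -14.9039 → s = 2.0961
velocity in seg [273.6°–299.7°] (cycloidal), θ in radians: β = 18.8° = 0.3281 rad, B = 26.1° = 0.4555 rad; ds/dθ = (h/B)(1 − cos(2πβ/B)) = ((-17)/0.4555)(1 − cos(2π·0.7203)) = -44.241378 mm/rad

s = 2.0961, ds/dθ = -44.2414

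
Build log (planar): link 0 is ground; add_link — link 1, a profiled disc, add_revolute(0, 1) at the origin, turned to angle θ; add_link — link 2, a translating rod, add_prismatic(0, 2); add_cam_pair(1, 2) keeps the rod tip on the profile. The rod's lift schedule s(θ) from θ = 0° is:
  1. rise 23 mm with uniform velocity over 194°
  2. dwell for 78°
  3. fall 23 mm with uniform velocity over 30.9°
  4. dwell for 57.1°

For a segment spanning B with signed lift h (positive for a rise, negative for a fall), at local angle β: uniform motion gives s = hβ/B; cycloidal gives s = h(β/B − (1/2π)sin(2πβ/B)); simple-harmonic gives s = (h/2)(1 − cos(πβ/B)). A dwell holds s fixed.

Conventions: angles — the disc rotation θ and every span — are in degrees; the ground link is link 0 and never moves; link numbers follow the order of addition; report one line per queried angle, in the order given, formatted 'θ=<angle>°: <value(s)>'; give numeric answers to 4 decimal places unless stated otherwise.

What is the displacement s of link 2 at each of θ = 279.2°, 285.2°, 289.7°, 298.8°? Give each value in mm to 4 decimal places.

seg 1 [0°–194°] uniform, h=23: full span → s += 23 → s = 23.0000
seg 2 [194°–272°] dwell: s stays 23.0000
seg 3 [272°–302.9°] uniform, h=-23: θ=279.2° here. β=7.2, B=30.9. -23·7.2/30.9 = -5.3592 → s = 17.6408
seg 3 [272°–302.9°] uniform, h=-23: θ=285.2° here. β=13.2, B=30.9. -23·13.2/30.9 = -9.8252 → s = 13.1748
seg 3 [272°–302.9°] uniform, h=-23: θ=289.7° here. β=17.7, B=30.9. -23·17.7/30.9 = -13.1748 → s = 9.8252
seg 3 [272°–302.9°] uniform, h=-23: θ=298.8° here. β=26.8, B=30.9. -23·26.8/30.9 = -19.9482 → s = 3.0518

θ=279.2°: 17.6408
θ=285.2°: 13.1748
θ=289.7°: 9.8252
θ=298.8°: 3.0518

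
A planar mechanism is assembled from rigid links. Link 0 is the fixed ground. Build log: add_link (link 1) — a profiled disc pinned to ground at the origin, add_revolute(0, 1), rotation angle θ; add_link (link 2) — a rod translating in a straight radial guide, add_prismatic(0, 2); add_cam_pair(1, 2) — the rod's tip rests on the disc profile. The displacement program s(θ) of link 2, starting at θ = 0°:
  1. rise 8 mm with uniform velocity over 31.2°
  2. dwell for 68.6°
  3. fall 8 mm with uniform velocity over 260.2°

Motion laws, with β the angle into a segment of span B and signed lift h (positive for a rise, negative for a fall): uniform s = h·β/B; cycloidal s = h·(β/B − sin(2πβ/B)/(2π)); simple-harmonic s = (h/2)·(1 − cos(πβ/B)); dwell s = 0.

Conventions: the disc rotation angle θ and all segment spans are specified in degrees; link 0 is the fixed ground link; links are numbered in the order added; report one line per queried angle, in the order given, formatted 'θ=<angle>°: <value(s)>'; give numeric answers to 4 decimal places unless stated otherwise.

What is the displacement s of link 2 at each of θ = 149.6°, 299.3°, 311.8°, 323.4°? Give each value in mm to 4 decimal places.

seg 1 [0°–31.2°] uniform, h=8: full span → s += 8 → s = 8.0000
seg 2 [31.2°–99.8°] dwell: s stays 8.0000
seg 3 [99.8°–360°] uniform, h=-8: θ=149.6° here. β=49.8, B=260.2. -8·49.8/260.2 = -1.5311 → s = 6.4689
seg 3 [99.8°–360°] uniform, h=-8: θ=299.3° here. β=199.5, B=260.2. -8·199.5/260.2 = -6.1337 → s = 1.8663
seg 3 [99.8°–360°] uniform, h=-8: θ=311.8° here. β=212, B=260.2. -8·212/260.2 = -6.5181 → s = 1.4819
seg 3 [99.8°–360°] uniform, h=-8: θ=323.4° here. β=223.6, B=260.2. -8·223.6/260.2 = -6.8747 → s = 1.1253

θ=149.6°: 6.4689
θ=299.3°: 1.8663
θ=311.8°: 1.4819
θ=323.4°: 1.1253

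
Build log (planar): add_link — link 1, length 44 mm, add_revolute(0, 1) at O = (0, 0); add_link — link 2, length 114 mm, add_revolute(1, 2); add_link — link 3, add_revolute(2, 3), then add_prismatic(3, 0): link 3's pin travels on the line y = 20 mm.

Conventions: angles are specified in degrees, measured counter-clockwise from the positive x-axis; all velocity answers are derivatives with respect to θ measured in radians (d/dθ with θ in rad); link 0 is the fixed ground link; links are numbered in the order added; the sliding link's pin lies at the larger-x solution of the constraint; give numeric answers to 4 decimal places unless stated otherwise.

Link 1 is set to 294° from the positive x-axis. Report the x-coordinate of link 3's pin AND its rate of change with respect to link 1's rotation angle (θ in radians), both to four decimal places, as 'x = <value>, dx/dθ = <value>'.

geometry: r = 44 mm, L = 114 mm, e = 20 mm
crank pin P = (r cos θ, r sin θ) = (17.896412, -40.196000)
h = r sin θ − e = -40.196000 − 20 = -60.196000
x = r cos θ + √(L² − h²) = 17.896412 + 96.811371 = 114.707783
dx/dθ = −r sin θ − h·r cos θ/√(L² − h²) (θ in radians; h = -60.196000) = 51.323747

x = 114.7078, dx/dθ = 51.3237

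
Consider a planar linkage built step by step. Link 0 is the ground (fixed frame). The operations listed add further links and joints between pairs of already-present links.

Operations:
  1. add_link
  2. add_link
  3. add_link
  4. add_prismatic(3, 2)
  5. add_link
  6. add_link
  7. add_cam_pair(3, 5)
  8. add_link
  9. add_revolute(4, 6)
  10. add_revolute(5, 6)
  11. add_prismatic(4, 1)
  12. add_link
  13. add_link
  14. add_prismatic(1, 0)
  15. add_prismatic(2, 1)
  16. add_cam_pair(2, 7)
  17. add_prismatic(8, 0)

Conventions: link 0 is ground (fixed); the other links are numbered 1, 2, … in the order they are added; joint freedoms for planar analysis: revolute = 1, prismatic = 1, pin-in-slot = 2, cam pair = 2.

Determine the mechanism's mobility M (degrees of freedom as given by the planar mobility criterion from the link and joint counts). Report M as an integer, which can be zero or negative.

link 0 = ground. State L|J1|J2 = 1|0|0
+link1  2|0|0
+link2  3|0|0
+link3  4|0|0
P(3,2) f=1→J1  4|1|0
+link4  5|1|0
+link5  6|1|0
C(3,5) f=2→J2  6|1|1
+link6  7|1|1
R(4,6) f=1→J1  7|2|1
R(5,6) f=1→J1  7|3|1
P(4,1) f=1→J1  7|4|1
+link7  8|4|1
+link8  9|4|1
P(1,0) f=1→J1  9|5|1
P(2,1) f=1→J1  9|6|1
C(2,7) f=2→J2  9|6|2
P(8,0) f=1→J1  9|7|2
M = 3(9−1)−2·7−2 = 24−14−2 = 8

M = 8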